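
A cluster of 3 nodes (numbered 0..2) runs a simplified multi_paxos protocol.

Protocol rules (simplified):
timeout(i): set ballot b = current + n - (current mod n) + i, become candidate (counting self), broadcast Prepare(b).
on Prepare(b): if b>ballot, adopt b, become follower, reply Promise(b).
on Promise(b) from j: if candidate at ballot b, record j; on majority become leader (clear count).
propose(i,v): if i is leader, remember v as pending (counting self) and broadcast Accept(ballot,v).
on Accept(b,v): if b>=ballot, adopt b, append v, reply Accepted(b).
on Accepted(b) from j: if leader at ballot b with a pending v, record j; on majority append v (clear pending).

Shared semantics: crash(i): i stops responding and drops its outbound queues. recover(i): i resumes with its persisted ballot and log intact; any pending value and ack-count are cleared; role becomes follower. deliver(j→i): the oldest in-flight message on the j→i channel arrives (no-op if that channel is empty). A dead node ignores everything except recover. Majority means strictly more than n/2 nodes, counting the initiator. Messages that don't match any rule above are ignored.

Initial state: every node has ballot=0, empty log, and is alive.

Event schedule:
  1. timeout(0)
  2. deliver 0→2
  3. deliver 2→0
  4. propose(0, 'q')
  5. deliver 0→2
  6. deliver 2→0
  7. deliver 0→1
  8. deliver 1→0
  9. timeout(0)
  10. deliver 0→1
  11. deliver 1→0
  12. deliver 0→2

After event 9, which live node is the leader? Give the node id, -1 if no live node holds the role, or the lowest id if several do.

-1

step 1 timeout(0): 0={cand,b=3,log=-}
step 2 deliver 0→2: 2={foll,b=3,log=-}
step 3 deliver 2→0: 0={lead,b=3,log=-}
step 4 propose(0,'q'): —
step 5 deliver 0→2: 2={foll,b=3,log=q}
step 6 deliver 2→0: 0={lead,b=3,log=q}
step 7 deliver 0→1: 1={foll,b=3,log=-}
step 8 deliver 1→0: —
step 9 timeout(0): 0={cand,b=6,log=q}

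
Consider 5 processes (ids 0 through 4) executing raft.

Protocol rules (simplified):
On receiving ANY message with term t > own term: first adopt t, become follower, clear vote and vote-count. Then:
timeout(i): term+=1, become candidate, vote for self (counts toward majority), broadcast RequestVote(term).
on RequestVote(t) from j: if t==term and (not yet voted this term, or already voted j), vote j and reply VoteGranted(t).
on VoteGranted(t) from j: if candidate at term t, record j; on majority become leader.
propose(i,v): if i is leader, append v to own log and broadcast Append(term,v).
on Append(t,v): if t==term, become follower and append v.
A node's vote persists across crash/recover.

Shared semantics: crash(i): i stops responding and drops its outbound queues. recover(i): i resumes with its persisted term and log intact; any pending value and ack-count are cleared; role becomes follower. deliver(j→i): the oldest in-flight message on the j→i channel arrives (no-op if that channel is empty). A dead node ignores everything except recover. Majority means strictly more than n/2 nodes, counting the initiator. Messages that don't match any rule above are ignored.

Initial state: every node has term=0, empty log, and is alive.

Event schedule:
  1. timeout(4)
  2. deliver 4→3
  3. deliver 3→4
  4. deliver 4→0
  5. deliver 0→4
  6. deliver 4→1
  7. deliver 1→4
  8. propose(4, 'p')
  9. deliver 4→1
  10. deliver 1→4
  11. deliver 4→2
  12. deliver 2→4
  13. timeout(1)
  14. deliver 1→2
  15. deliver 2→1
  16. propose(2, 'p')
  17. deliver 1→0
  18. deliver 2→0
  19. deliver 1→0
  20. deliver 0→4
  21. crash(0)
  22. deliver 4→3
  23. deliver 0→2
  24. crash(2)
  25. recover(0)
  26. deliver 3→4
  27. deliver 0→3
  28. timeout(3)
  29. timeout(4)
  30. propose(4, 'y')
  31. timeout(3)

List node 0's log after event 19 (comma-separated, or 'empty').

empty

1. timeout(4):  <4:cand t1 ->
2. deliver 4→3:  <3:foll t1 ->
3. deliver 3→4:  nop
4. deliver 4→0:  <0:foll t1 ->
5. deliver 0→4:  <4:lead t1 ->
6. deliver 4→1:  <1:foll t1 ->
7. deliver 1→4:  nop
8. propose(4,'p'):  <4:lead t1 p>
9. deliver 4→1:  <1:foll t1 p>
10. deliver 1→4:  nop
11. deliver 4→2:  <2:foll t1 ->
12. deliver 2→4:  nop
13. timeout(1):  <1:cand t2 p>
14. deliver 1→2:  <2:foll t2 ->
15. deliver 2→1:  nop
16. propose(2,'p'):  nop
17. deliver 1→0:  <0:foll t2 ->
18. deliver 2→0:  nop
19. deliver 1→0:  nop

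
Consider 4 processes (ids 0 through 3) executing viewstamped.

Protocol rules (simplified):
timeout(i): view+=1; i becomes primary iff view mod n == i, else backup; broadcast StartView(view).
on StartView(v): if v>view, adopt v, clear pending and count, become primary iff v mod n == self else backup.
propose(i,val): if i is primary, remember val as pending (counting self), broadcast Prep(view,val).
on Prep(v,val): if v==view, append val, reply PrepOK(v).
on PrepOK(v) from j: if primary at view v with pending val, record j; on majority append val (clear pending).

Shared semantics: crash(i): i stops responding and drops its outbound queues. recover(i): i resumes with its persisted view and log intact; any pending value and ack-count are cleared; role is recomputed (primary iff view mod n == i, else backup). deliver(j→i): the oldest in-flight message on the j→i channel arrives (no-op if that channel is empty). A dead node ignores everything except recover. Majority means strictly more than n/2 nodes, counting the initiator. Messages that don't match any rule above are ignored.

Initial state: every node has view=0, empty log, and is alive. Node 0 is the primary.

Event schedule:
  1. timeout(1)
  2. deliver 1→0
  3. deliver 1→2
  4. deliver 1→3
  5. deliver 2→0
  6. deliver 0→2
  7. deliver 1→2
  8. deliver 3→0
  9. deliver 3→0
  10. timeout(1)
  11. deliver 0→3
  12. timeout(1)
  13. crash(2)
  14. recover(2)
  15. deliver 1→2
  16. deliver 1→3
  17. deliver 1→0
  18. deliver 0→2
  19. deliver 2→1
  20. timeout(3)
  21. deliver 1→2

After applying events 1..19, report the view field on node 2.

after 1 — timeout(1): n1:prim/v1/[-]
after 2 — deliver 1→0: n0:back/v1/[-]
after 3 — deliver 1→2: n2:back/v1/[-]
after 4 — deliver 1→3: n3:back/v1/[-]
after 5 — deliver 2→0: ·
after 6 — deliver 0→2: ·
after 7 — deliver 1→2: ·
after 8 — deliver 3→0: ·
after 9 — deliver 3→0: ·
after 10 — timeout(1): n1:back/v2/[-]
after 11 — deliver 0→3: ·
after 12 — timeout(1): n1:back/v3/[-]
after 13 — crash(2): n2:✗back/v1/[-]
after 14 — recover(2): n2:back/v1/[-]
after 15 — deliver 1→2: n2:prim/v2/[-]
after 16 — deliver 1→3: n3:back/v2/[-]
after 17 — deliver 1→0: n0:back/v2/[-]
after 18 — deliver 0→2: ·
after 19 — deliver 2→1: ·

2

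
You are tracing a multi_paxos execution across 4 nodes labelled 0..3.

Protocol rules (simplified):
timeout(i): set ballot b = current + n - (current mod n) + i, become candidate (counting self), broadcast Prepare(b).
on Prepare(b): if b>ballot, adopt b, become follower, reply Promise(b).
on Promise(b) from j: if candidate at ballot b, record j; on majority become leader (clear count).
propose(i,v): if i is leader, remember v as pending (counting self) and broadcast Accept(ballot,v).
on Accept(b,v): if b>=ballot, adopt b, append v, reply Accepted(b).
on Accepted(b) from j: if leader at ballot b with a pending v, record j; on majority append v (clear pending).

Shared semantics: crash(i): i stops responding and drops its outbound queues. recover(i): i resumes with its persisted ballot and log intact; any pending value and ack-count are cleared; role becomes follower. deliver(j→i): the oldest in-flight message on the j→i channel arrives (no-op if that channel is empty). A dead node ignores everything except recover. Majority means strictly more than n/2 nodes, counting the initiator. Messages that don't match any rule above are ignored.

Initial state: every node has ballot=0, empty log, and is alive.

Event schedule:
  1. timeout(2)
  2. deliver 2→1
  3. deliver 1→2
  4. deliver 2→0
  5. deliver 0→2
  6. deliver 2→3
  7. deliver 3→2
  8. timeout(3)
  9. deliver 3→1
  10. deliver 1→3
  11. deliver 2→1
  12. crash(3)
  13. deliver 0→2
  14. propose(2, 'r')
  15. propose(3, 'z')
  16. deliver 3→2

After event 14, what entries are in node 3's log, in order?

empty

after 1 — timeout(2): n2:cand/b6/[-]
after 2 — deliver 2→1: n1:foll/b6/[-]
after 3 — deliver 1→2: ·
after 4 — deliver 2→0: n0:foll/b6/[-]
after 5 — deliver 0→2: n2:lead/b6/[-]
after 6 — deliver 2→3: n3:foll/b6/[-]
after 7 — deliver 3→2: ·
after 8 — timeout(3): n3:cand/b11/[-]
after 9 — deliver 3→1: n1:foll/b11/[-]
after 10 — deliver 1→3: ·
after 11 — deliver 2→1: ·
after 12 — crash(3): n3:✗cand/b11/[-]
after 13 — deliver 0→2: ·
after 14 — propose(2,'r'): ·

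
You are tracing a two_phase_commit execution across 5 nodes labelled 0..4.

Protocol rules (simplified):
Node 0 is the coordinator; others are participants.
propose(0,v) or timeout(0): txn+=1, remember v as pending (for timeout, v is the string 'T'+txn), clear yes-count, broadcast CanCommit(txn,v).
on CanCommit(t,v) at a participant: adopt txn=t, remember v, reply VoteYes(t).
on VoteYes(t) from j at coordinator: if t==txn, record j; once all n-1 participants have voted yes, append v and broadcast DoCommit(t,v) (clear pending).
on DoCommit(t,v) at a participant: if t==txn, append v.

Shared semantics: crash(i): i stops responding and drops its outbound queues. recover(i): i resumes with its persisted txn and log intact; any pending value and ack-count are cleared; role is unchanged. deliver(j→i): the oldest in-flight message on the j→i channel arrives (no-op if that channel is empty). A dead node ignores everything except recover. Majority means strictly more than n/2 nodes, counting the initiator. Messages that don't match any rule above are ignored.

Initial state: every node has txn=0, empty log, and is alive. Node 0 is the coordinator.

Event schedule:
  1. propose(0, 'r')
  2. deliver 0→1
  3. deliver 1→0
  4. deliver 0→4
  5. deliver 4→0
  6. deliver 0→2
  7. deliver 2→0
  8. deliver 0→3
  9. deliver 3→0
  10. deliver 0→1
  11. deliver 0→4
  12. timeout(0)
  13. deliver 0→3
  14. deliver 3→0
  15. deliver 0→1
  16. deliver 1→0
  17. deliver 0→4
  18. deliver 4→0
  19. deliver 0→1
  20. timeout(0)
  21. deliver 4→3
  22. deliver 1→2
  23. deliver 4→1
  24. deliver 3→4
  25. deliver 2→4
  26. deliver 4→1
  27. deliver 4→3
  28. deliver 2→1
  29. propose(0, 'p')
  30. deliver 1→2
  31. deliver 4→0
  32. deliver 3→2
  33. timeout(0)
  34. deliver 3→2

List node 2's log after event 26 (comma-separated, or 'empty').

empty

[1] propose(0,'r') → N0(coor t1 [-])
[2] deliver 0→1 → N1(part t1 [-])
[3] deliver 1→0 → ∅
[4] deliver 0→4 → N4(part t1 [-])
[5] deliver 4→0 → ∅
[6] deliver 0→2 → N2(part t1 [-])
[7] deliver 2→0 → ∅
[8] deliver 0→3 → N3(part t1 [-])
[9] deliver 3→0 → N0(coor t1 [r])
[10] deliver 0→1 → N1(part t1 [r])
[11] deliver 0→4 → N4(part t1 [r])
[12] timeout(0) → N0(coor t2 [r])
[13] deliver 0→3 → N3(part t1 [r])
[14] deliver 3→0 → ∅
[15] deliver 0→1 → N1(part t2 [r])
[16] deliver 1→0 → ∅
[17] deliver 0→4 → N4(part t2 [r])
[18] deliver 4→0 → ∅
[19] deliver 0→1 → ∅
[20] timeout(0) → N0(coor t3 [r])
[21] deliver 4→3 → ∅
[22] deliver 1→2 → ∅
[23] deliver 4→1 → ∅
[24] deliver 3→4 → ∅
[25] deliver 2→4 → ∅
[26] deliver 4→1 → ∅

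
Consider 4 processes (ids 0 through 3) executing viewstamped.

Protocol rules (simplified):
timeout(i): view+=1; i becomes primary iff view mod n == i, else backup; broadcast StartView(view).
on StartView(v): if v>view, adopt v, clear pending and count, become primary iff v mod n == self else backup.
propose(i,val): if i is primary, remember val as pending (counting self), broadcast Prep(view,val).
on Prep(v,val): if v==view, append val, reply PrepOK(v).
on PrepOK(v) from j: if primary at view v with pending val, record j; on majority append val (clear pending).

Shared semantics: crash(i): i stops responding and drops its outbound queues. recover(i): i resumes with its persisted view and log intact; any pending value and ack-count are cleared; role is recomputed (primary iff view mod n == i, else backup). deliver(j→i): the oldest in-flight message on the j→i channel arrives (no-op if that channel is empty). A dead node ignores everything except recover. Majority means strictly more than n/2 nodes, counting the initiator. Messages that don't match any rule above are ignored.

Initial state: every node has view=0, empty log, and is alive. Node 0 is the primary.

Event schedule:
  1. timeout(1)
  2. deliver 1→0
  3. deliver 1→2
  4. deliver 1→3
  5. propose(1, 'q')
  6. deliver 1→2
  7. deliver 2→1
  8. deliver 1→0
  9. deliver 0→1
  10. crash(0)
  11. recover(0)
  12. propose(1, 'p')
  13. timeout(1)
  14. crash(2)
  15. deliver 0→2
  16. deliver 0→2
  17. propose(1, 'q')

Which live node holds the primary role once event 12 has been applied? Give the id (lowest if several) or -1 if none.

1. timeout(1):  <1:prim v1 ->
2. deliver 1→0:  <0:back v1 ->
3. deliver 1→2:  <2:back v1 ->
4. deliver 1→3:  <3:back v1 ->
5. propose(1,'q'):  nop
6. deliver 1→2:  <2:back v1 q>
7. deliver 2→1:  nop
8. deliver 1→0:  <0:back v1 q>
9. deliver 0→1:  <1:prim v1 q>
10. crash(0):  <0:✗back v1 q>
11. recover(0):  <0:back v1 q>
12. propose(1,'p'):  nop

1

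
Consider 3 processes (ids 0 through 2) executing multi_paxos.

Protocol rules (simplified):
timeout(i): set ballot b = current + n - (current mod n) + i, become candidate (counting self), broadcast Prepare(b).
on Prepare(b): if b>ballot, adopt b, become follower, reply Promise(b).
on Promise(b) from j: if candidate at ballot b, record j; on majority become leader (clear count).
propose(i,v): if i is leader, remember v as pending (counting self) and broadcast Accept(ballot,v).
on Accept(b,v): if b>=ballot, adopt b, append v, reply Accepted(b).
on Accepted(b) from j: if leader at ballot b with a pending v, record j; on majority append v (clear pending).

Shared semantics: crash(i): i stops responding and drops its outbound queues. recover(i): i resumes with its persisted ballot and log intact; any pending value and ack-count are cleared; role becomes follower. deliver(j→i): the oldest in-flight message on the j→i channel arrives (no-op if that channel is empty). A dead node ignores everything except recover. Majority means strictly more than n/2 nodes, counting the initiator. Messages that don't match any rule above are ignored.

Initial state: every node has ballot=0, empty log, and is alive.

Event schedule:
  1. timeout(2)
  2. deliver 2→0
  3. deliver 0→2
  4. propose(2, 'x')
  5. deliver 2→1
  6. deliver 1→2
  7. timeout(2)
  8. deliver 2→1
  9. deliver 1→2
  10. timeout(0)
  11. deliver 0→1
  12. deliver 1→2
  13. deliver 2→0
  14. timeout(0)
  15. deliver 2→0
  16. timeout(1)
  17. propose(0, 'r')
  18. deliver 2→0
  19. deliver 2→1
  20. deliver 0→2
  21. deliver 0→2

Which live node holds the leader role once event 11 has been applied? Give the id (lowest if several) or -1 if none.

[1] timeout(2) → N2(cand b5 [-])
[2] deliver 2→0 → N0(foll b5 [-])
[3] deliver 0→2 → N2(lead b5 [-])
[4] propose(2,'x') → ∅
[5] deliver 2→1 → N1(foll b5 [-])
[6] deliver 1→2 → ∅
[7] timeout(2) → N2(cand b8 [-])
[8] deliver 2→1 → N1(foll b5 [x])
[9] deliver 1→2 → ∅
[10] timeout(0) → N0(cand b6 [-])
[11] deliver 0→1 → N1(foll b6 [x])

-1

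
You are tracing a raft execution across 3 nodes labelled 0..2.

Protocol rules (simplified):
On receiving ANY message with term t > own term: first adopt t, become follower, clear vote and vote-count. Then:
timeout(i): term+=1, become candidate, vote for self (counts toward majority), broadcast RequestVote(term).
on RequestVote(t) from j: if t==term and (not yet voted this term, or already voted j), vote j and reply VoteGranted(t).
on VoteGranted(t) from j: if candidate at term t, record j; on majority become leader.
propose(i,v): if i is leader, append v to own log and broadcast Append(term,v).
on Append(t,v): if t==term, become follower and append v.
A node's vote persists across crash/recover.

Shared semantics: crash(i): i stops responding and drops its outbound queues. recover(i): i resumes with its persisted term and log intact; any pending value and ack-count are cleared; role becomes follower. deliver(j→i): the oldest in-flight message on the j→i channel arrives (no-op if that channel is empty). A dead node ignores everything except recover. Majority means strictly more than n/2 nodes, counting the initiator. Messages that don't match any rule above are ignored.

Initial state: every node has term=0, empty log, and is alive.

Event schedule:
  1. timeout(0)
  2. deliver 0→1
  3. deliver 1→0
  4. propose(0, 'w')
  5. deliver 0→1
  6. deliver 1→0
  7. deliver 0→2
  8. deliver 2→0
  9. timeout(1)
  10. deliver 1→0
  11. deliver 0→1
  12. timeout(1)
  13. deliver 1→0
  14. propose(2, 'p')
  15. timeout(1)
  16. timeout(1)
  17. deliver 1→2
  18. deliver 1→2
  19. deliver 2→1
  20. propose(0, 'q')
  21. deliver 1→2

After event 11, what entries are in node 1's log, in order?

step 1 timeout(0): 0={cand,t=1,log=-}
step 2 deliver 0→1: 1={foll,t=1,log=-}
step 3 deliver 1→0: 0={lead,t=1,log=-}
step 4 propose(0,'w'): 0={lead,t=1,log=w}
step 5 deliver 0→1: 1={foll,t=1,log=w}
step 6 deliver 1→0: —
step 7 deliver 0→2: 2={foll,t=1,log=-}
step 8 deliver 2→0: —
step 9 timeout(1): 1={cand,t=2,log=w}
step 10 deliver 1→0: 0={foll,t=2,log=w}
step 11 deliver 0→1: 1={lead,t=2,log=w}

w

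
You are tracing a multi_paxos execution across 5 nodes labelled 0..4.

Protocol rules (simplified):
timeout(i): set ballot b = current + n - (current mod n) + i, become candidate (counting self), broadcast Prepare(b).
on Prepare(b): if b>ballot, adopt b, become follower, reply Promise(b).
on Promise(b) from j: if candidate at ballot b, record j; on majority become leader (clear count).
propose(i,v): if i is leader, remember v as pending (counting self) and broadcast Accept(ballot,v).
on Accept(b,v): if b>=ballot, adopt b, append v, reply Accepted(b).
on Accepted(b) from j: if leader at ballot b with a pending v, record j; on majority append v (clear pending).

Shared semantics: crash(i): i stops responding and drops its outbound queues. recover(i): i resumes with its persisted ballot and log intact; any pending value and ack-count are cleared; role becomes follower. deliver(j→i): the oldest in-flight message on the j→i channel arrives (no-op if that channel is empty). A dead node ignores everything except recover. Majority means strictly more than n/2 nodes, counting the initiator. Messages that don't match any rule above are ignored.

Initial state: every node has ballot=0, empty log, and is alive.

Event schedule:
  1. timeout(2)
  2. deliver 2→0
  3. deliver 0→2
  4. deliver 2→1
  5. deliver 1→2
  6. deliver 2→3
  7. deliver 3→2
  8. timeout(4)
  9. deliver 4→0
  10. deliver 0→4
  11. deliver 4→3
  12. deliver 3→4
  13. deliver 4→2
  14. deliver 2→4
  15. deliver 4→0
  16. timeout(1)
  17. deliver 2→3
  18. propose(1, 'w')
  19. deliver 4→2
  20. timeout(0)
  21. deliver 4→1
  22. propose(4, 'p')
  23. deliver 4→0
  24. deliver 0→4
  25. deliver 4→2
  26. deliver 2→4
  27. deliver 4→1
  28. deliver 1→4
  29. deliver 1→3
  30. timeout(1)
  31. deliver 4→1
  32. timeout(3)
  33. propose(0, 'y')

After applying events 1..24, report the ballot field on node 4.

1. timeout(2):  <2:cand b7 ->
2. deliver 2→0:  <0:foll b7 ->
3. deliver 0→2:  nop
4. deliver 2→1:  <1:foll b7 ->
5. deliver 1→2:  <2:lead b7 ->
6. deliver 2→3:  <3:foll b7 ->
7. deliver 3→2:  nop
8. timeout(4):  <4:cand b9 ->
9. deliver 4→0:  <0:foll b9 ->
10. deliver 0→4:  nop
11. deliver 4→3:  <3:foll b9 ->
12. deliver 3→4:  <4:lead b9 ->
13. deliver 4→2:  <2:foll b9 ->
14. deliver 2→4:  nop
15. deliver 4→0:  nop
16. timeout(1):  <1:cand b11 ->
17. deliver 2→3:  nop
18. propose(1,'w'):  nop
19. deliver 4→2:  nop
20. timeout(0):  <0:cand b10 ->
21. deliver 4→1:  nop
22. propose(4,'p'):  nop
23. deliver 4→0:  nop
24. deliver 0→4:  <4:foll b10 ->

10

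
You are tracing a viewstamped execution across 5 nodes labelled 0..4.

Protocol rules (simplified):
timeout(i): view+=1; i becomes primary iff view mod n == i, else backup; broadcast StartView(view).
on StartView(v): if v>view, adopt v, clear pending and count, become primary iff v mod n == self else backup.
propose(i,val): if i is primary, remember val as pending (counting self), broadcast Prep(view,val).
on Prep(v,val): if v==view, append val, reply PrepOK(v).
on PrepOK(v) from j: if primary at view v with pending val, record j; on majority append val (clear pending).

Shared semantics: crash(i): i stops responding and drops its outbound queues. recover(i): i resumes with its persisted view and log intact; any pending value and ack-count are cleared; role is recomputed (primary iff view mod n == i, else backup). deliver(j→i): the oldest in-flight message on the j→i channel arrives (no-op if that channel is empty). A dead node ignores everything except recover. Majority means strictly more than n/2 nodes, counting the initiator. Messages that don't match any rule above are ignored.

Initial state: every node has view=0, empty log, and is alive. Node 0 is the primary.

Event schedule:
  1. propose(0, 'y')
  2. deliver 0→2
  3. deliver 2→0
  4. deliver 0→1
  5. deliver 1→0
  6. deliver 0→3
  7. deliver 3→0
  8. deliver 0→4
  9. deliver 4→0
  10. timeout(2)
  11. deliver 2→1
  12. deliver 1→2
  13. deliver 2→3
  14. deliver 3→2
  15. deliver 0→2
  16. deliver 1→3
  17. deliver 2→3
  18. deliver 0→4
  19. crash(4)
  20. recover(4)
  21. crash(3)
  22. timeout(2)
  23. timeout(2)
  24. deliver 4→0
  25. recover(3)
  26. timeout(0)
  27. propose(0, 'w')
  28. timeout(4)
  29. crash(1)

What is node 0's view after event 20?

after 1 — propose(0,'y'): ·
after 2 — deliver 0→2: n2:back/v0/[y]
after 3 — deliver 2→0: ·
after 4 — deliver 0→1: n1:back/v0/[y]
after 5 — deliver 1→0: n0:prim/v0/[y]
after 6 — deliver 0→3: n3:back/v0/[y]
after 7 — deliver 3→0: ·
after 8 — deliver 0→4: n4:back/v0/[y]
after 9 — deliver 4→0: ·
after 10 — timeout(2): n2:back/v1/[y]
after 11 — deliver 2→1: n1:prim/v1/[y]
after 12 — deliver 1→2: ·
after 13 — deliver 2→3: n3:back/v1/[y]
after 14 — deliver 3→2: ·
after 15 — deliver 0→2: ·
after 16 — deliver 1→3: ·
after 17 — deliver 2→3: ·
after 18 — deliver 0→4: ·
after 19 — crash(4): n4:✗back/v0/[y]
after 20 — recover(4): n4:back/v0/[y]

0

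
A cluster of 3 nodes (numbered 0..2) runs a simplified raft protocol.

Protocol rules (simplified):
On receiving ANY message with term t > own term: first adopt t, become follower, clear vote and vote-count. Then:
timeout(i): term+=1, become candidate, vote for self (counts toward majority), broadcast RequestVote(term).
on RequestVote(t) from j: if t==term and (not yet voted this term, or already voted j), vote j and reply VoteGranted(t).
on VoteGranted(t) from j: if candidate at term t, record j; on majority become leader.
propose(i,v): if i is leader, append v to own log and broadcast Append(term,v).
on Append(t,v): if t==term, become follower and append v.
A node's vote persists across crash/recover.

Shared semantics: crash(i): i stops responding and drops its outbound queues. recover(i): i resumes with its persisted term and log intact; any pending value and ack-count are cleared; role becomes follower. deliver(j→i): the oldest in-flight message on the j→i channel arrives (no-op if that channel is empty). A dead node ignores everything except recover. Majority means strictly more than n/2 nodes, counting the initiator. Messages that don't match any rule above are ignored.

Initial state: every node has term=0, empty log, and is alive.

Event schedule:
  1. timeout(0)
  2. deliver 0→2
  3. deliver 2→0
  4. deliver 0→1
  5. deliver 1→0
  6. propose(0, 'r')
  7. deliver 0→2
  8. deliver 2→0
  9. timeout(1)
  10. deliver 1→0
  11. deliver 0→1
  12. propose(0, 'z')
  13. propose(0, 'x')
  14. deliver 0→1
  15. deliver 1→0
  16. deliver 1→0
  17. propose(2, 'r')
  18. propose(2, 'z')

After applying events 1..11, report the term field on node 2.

1. timeout(0):  <0:cand t1 ->
2. deliver 0→2:  <2:foll t1 ->
3. deliver 2→0:  <0:lead t1 ->
4. deliver 0→1:  <1:foll t1 ->
5. deliver 1→0:  nop
6. propose(0,'r'):  <0:lead t1 r>
7. deliver 0→2:  <2:foll t1 r>
8. deliver 2→0:  nop
9. timeout(1):  <1:cand t2 ->
10. deliver 1→0:  <0:foll t2 r>
11. deliver 0→1:  nop

1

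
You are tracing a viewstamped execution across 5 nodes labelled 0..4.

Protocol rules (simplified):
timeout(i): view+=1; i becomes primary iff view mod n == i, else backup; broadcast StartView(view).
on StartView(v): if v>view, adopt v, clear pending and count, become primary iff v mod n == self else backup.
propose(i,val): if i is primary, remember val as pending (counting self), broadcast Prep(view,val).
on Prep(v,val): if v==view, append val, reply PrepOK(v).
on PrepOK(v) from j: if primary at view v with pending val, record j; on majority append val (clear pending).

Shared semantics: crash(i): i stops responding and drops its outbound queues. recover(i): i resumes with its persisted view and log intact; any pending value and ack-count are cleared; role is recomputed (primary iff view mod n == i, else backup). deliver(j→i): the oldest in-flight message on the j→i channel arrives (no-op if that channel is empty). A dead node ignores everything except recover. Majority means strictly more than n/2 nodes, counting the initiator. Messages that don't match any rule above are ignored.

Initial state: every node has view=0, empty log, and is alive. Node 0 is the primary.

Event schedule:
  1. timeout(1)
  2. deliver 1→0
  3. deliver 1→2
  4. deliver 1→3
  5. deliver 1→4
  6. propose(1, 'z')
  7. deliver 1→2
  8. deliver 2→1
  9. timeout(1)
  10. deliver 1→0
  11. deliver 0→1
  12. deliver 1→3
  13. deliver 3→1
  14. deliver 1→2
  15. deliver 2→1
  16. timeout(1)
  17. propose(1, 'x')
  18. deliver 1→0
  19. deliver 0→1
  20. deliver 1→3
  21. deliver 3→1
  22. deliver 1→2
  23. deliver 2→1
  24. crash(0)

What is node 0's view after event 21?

e1 timeout(1): 1[prim,v=1,-]
e2 deliver 1→0: 0[back,v=1,-]
e3 deliver 1→2: 2[back,v=1,-]
e4 deliver 1→3: 3[back,v=1,-]
e5 deliver 1→4: 4[back,v=1,-]
e6 propose(1,'z'): ·
e7 deliver 1→2: 2[back,v=1,z]
e8 deliver 2→1: ·
e9 timeout(1): 1[back,v=2,-]
e10 deliver 1→0: 0[back,v=1,z]
e11 deliver 0→1: ·
e12 deliver 1→3: 3[back,v=1,z]
e13 deliver 3→1: ·
e14 deliver 1→2: 2[prim,v=2,z]
e15 deliver 2→1: ·
e16 timeout(1): 1[back,v=3,-]
e17 propose(1,'x'): ·
e18 deliver 1→0: 0[back,v=2,z]
e19 deliver 0→1: ·
e20 deliver 1→3: 3[back,v=2,z]
e21 deliver 3→1: ·

2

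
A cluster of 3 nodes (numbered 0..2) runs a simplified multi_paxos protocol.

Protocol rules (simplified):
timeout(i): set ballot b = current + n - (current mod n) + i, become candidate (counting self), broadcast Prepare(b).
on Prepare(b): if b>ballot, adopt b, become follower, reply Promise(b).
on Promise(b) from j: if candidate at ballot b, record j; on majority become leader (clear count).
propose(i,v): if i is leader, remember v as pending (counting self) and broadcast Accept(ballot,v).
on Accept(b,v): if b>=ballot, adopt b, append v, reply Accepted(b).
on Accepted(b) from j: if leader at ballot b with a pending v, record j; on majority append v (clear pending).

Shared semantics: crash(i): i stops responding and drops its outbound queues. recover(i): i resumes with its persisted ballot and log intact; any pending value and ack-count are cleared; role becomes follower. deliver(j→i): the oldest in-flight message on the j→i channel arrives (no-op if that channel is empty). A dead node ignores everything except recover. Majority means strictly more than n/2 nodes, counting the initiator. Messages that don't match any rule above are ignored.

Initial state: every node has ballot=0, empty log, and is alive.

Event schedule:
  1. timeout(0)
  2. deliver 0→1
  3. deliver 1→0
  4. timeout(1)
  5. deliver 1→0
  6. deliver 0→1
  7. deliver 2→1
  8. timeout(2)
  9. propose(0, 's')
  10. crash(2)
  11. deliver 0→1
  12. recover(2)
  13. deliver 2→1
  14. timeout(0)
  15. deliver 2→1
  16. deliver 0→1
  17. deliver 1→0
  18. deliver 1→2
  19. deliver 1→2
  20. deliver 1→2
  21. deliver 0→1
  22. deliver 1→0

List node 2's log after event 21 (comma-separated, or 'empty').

empty

step 1 timeout(0): 0={cand,b=3,log=-}
step 2 deliver 0→1: 1={foll,b=3,log=-}
step 3 deliver 1→0: 0={lead,b=3,log=-}
step 4 timeout(1): 1={cand,b=7,log=-}
step 5 deliver 1→0: 0={foll,b=7,log=-}
step 6 deliver 0→1: 1={lead,b=7,log=-}
step 7 deliver 2→1: —
step 8 timeout(2): 2={cand,b=5,log=-}
step 9 propose(0,'s'): —
step 10 crash(2): 2={✗cand,b=5,log=-}
step 11 deliver 0→1: —
step 12 recover(2): 2={foll,b=5,log=-}
step 13 deliver 2→1: —
step 14 timeout(0): 0={cand,b=9,log=-}
step 15 deliver 2→1: —
step 16 deliver 0→1: 1={foll,b=9,log=-}
step 17 deliver 1→0: 0={lead,b=9,log=-}
step 18 deliver 1→2: 2={foll,b=7,log=-}
step 19 deliver 1→2: —
step 20 deliver 1→2: —
step 21 deliver 0→1: —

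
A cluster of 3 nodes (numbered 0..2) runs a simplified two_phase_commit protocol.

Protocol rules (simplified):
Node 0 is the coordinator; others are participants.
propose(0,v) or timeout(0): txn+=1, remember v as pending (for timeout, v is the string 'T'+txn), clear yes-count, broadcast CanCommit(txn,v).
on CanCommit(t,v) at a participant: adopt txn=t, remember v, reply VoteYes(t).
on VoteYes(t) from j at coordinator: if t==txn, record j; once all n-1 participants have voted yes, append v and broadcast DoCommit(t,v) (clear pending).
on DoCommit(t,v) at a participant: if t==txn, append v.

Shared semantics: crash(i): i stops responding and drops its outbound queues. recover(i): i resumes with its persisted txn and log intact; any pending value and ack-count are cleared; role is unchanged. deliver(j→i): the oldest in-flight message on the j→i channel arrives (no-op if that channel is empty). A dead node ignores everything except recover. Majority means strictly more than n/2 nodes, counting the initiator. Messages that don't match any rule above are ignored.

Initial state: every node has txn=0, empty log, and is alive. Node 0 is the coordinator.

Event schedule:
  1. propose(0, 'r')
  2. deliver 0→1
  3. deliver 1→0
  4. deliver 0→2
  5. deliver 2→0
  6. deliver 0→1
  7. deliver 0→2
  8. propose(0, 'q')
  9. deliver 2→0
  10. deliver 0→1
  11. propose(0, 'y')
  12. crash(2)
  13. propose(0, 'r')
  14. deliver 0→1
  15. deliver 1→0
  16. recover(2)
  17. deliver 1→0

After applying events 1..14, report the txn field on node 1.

3

[1] propose(0,'r') → N0(coor t1 [-])
[2] deliver 0→1 → N1(part t1 [-])
[3] deliver 1→0 → ∅
[4] deliver 0→2 → N2(part t1 [-])
[5] deliver 2→0 → N0(coor t1 [r])
[6] deliver 0→1 → N1(part t1 [r])
[7] deliver 0→2 → N2(part t1 [r])
[8] propose(0,'q') → N0(coor t2 [r])
[9] deliver 2→0 → ∅
[10] deliver 0→1 → N1(part t2 [r])
[11] propose(0,'y') → N0(coor t3 [r])
[12] crash(2) → N2(✗part t1 [r])
[13] propose(0,'r') → N0(coor t4 [r])
[14] deliver 0→1 → N1(part t3 [r])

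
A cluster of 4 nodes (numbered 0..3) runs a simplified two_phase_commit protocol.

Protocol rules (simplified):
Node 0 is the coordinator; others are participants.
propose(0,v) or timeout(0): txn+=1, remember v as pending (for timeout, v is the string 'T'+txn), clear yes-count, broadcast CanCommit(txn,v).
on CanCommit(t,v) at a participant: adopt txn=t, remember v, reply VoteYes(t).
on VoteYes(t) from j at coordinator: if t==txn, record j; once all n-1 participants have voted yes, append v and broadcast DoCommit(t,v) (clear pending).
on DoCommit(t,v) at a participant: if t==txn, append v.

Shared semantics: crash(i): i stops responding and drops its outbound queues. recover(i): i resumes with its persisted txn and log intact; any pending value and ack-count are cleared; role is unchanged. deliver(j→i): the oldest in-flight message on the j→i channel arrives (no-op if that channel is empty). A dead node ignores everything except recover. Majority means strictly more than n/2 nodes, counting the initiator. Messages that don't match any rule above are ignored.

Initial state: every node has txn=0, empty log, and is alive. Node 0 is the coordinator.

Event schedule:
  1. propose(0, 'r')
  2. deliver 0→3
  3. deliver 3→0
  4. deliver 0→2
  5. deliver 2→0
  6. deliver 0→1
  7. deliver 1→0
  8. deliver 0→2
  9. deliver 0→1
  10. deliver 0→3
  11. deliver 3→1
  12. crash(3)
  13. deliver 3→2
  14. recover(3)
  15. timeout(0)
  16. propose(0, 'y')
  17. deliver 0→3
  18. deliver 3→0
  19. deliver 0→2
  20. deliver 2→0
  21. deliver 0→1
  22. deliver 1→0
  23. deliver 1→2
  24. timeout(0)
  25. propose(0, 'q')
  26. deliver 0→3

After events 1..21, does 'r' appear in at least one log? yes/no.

yes

e1 propose(0,'r'): 0[coor,t=1,-]
e2 deliver 0→3: 3[part,t=1,-]
e3 deliver 3→0: ·
e4 deliver 0→2: 2[part,t=1,-]
e5 deliver 2→0: ·
e6 deliver 0→1: 1[part,t=1,-]
e7 deliver 1→0: 0[coor,t=1,r]
e8 deliver 0→2: 2[part,t=1,r]
e9 deliver 0→1: 1[part,t=1,r]
e10 deliver 0→3: 3[part,t=1,r]
e11 deliver 3→1: ·
e12 crash(3): 3[✗part,t=1,r]
e13 deliver 3→2: ·
e14 recover(3): 3[part,t=1,r]
e15 timeout(0): 0[coor,t=2,r]
e16 propose(0,'y'): 0[coor,t=3,r]
e17 deliver 0→3: 3[part,t=2,r]
e18 deliver 3→0: ·
e19 deliver 0→2: 2[part,t=2,r]
e20 deliver 2→0: ·
e21 deliver 0→1: 1[part,t=2,r]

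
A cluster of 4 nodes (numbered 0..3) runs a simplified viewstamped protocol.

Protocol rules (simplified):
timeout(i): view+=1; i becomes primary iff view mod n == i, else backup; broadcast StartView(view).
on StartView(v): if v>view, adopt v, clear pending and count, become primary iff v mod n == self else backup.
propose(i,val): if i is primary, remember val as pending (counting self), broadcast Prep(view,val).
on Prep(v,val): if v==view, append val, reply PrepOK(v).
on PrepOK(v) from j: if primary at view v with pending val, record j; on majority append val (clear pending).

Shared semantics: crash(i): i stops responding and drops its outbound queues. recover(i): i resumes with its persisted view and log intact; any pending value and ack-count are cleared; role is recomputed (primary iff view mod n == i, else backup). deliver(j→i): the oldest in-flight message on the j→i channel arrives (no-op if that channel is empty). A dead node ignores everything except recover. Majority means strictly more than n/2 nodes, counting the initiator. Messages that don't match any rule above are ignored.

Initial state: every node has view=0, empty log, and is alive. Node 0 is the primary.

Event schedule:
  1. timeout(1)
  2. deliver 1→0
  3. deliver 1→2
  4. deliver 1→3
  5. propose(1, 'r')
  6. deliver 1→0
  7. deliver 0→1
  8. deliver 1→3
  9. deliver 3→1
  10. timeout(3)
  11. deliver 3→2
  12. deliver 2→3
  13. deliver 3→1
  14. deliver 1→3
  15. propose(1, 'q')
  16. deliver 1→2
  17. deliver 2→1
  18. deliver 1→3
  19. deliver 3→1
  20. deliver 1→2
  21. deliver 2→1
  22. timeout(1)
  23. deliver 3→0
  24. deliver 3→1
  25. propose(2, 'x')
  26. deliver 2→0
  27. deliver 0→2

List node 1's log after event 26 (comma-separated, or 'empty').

r

after 1 — timeout(1): n1:prim/v1/[-]
after 2 — deliver 1→0: n0:back/v1/[-]
after 3 — deliver 1→2: n2:back/v1/[-]
after 4 — deliver 1→3: n3:back/v1/[-]
after 5 — propose(1,'r'): ·
after 6 — deliver 1→0: n0:back/v1/[r]
after 7 — deliver 0→1: ·
after 8 — deliver 1→3: n3:back/v1/[r]
after 9 — deliver 3→1: n1:prim/v1/[r]
after 10 — timeout(3): n3:back/v2/[r]
after 11 — deliver 3→2: n2:prim/v2/[-]
after 12 — deliver 2→3: ·
after 13 — deliver 3→1: n1:back/v2/[r]
after 14 — deliver 1→3: ·
after 15 — propose(1,'q'): ·
after 16 — deliver 1→2: ·
after 17 — deliver 2→1: ·
after 18 — deliver 1→3: ·
after 19 — deliver 3→1: ·
after 20 — deliver 1→2: ·
after 21 — deliver 2→1: ·
after 22 — timeout(1): n1:back/v3/[r]
after 23 — deliver 3→0: n0:back/v2/[r]
after 24 — deliver 3→1: ·
after 25 — propose(2,'x'): ·
after 26 — deliver 2→0: n0:back/v2/[r,x]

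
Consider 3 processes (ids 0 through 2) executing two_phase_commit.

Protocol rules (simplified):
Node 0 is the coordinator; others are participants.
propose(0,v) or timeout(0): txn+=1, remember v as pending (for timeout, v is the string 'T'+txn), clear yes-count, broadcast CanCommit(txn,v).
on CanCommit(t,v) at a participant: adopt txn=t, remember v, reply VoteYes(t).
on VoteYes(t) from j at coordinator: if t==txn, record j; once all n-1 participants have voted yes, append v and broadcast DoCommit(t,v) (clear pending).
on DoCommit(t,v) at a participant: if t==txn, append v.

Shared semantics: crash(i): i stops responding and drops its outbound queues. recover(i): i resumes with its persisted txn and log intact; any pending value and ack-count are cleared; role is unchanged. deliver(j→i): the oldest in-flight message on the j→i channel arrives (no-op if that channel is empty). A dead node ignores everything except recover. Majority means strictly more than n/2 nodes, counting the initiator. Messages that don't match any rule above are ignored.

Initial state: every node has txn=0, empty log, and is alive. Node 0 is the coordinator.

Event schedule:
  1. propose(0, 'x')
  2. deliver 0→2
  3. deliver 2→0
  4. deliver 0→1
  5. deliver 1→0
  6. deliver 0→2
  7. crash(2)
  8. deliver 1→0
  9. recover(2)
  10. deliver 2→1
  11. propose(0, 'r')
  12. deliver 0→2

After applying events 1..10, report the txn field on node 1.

e1 propose(0,'x'): 0[coor,t=1,-]
e2 deliver 0→2: 2[part,t=1,-]
e3 deliver 2→0: ·
e4 deliver 0→1: 1[part,t=1,-]
e5 deliver 1→0: 0[coor,t=1,x]
e6 deliver 0→2: 2[part,t=1,x]
e7 crash(2): 2[✗part,t=1,x]
e8 deliver 1→0: ·
e9 recover(2): 2[part,t=1,x]
e10 deliver 2→1: ·

1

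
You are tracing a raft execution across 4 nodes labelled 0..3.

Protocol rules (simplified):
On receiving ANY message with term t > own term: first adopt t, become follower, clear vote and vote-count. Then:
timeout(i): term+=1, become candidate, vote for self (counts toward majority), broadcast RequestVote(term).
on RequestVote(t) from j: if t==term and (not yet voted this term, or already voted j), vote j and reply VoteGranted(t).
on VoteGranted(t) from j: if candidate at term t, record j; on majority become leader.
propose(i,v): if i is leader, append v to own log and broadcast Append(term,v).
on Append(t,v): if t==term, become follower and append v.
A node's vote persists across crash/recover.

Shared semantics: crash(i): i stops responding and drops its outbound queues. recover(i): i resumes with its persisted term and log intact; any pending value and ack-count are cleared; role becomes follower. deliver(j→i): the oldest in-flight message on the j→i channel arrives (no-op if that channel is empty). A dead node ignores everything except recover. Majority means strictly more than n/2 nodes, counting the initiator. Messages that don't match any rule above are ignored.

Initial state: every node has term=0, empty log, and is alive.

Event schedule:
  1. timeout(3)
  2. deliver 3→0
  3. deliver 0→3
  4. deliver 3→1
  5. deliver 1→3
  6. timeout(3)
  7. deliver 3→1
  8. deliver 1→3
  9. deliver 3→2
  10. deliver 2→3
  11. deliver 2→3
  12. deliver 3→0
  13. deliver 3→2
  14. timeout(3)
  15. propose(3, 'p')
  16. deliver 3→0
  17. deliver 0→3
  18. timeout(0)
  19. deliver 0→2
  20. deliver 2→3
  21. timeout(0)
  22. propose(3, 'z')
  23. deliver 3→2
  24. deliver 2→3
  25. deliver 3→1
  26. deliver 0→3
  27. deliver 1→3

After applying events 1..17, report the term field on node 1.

2

after 1 — timeout(3): n3:cand/t1/[-]
after 2 — deliver 3→0: n0:foll/t1/[-]
after 3 — deliver 0→3: ·
after 4 — deliver 3→1: n1:foll/t1/[-]
after 5 — deliver 1→3: n3:lead/t1/[-]
after 6 — timeout(3): n3:cand/t2/[-]
after 7 — deliver 3→1: n1:foll/t2/[-]
after 8 — deliver 1→3: ·
after 9 — deliver 3→2: n2:foll/t1/[-]
after 10 — deliver 2→3: ·
after 11 — deliver 2→3: ·
after 12 — deliver 3→0: n0:foll/t2/[-]
after 13 — deliver 3→2: n2:foll/t2/[-]
after 14 — timeout(3): n3:cand/t3/[-]
after 15 — propose(3,'p'): ·
after 16 — deliver 3→0: n0:foll/t3/[-]
after 17 — deliver 0→3: ·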